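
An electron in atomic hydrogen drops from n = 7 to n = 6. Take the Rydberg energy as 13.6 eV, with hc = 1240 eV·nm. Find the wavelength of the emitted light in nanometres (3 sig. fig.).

ΔE = 13.60 × (1/6² − 1/7²) = 13.60 × 0.007370 = 0.1002 eV.
λ = hc/ΔE = 1240 / 0.1002 = 12400 nm.

12400 nm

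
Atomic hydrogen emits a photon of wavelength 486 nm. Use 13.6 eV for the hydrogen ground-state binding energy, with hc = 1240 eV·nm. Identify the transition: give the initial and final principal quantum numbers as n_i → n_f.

n_i = 4, n_f = 2

The photon energy is ΔE = hc/λ = 1240 / 486 = 2.551 eV.
With Z = 1, ΔE = 13.60 × (1/n_f² − 1/n_i²), so 1/n_f² − 1/n_i² = 0.1876.
Trying n_f = 2 gives 1/n_i² = 0.06239, i.e. n_i ≈ 4; this pair matches.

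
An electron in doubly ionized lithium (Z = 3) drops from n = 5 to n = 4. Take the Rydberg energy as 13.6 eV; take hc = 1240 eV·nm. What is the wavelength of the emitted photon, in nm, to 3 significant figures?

450 nm

For Z = 3 the level energies scale as Z², so the effective Rydberg energy is 13.6 × 9 = 122.4 eV.
ΔE = 122.4 × (1/4² − 1/5²) = 122.4 × 0.02250 = 2.754 eV.
λ = hc/ΔE = 1240 / 2.754 = 450 nm.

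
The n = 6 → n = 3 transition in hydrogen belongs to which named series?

The series is set by the lower level: n_f = 3 is the Paschen series.

Paschen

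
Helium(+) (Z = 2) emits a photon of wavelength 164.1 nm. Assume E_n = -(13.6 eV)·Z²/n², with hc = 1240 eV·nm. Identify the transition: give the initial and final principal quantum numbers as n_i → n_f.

n_i = 3, n_f = 2

The photon energy is ΔE = hc/λ = 1240 / 164.1 = 7.556 eV.
With Z = 2, ΔE = 54.40 × (1/n_f² − 1/n_i²), so 1/n_f² − 1/n_i² = 0.1389.
Trying n_f = 2 gives 1/n_i² = 0.1111, i.e. n_i ≈ 3; this pair matches.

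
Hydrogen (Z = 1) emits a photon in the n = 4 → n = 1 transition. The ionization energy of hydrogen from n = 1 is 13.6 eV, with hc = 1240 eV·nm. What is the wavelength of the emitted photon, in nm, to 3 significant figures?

97.3 nm

ΔE = 13.60 × (1/1² − 1/4²) = 13.60 × 0.9375 = 12.75 eV.
λ = hc/ΔE = 1240 / 12.75 = 97.3 nm.
This line belongs to the Lyman series.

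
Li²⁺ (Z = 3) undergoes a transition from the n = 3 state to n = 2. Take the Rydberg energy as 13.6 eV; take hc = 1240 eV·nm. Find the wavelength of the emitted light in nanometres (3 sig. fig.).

72.9 nm

For Z = 3 the level energies scale as Z², so the effective Rydberg energy is 13.6 × 9 = 122.4 eV.
ΔE = 122.4 × (1/2² − 1/3²) = 122.4 × 0.1389 = 17.00 eV.
λ = hc/ΔE = 1240 / 17.00 = 72.9 nm.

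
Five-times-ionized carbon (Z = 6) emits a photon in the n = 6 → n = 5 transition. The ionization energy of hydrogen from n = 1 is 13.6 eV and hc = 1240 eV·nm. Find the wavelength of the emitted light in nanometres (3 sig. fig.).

207 nm

For Z = 6 the level energies scale as Z², so the effective Rydberg energy is 13.6 × 36 = 489.6 eV.
ΔE = 489.6 × (1/5² − 1/6²) = 489.6 × 0.01222 = 5.984 eV.
λ = hc/ΔE = 1240 / 5.984 = 207 nm.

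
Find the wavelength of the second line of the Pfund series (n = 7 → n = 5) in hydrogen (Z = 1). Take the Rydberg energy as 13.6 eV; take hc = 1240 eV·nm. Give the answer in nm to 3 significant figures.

4650 nm

The Pfund series terminates on n_f = 5; the second line has n_i = 5+2 = 7.
ΔE = 13.60 × (1/5² − 1/7²) = 0.2664 eV.
λ = 1240 / 0.2664 = 4650 nm.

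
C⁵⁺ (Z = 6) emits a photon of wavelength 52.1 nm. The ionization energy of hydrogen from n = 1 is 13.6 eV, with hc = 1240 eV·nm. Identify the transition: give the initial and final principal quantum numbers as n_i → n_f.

n_i = 4, n_f = 3

The photon energy is ΔE = hc/λ = 1240 / 52.1 = 23.80 eV.
With Z = 6, ΔE = 489.6 × (1/n_f² − 1/n_i²), so 1/n_f² − 1/n_i² = 0.04861.
Trying n_f = 3 gives 1/n_i² = 0.06250, i.e. n_i ≈ 4; this pair matches.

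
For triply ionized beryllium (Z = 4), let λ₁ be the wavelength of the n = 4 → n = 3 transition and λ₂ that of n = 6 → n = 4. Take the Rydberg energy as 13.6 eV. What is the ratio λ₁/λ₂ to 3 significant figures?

0.714

λ ∝ 1/ΔE ∝ 1/(1/n_f² − 1/n_i²), and the Z² and hc factors cancel in the ratio.
λ₁/λ₂ = (1/4² − 1/6²)/(1/3² − 1/4²) = 0.03472/0.04861 = 0.714.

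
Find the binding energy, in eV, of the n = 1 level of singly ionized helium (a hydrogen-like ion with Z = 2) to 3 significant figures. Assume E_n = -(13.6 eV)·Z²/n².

54.4 eV

E_n = −13.6 Z²/n² = −54.40/n² eV for Z = 2.
E_1 = −54.40/1 = −54.4 eV, so ionization (to E = 0) requires 54.4 eV.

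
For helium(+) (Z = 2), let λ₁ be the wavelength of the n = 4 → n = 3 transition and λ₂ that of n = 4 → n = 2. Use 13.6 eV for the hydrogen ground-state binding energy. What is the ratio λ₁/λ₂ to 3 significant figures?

3.86

λ ∝ 1/ΔE ∝ 1/(1/n_f² − 1/n_i²), and the Z² and hc factors cancel in the ratio.
λ₁/λ₂ = (1/2² − 1/4²)/(1/3² − 1/4²) = 0.1875/0.04861 = 3.86.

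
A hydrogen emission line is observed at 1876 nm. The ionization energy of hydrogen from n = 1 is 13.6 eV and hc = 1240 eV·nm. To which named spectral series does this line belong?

Paschen

ΔE = 1240/1876 = 0.6610 eV.
This matches 13.6 × (1/3² − 1/4²), so n_f = 3: the Paschen series.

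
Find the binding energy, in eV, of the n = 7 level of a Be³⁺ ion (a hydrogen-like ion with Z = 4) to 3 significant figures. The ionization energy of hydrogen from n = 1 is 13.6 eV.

4.44 eV

E_n = −13.6 Z²/n² = −217.6/n² eV for Z = 4.
E_7 = −217.6/49 = −4.44 eV, so ionization (to E = 0) requires 4.44 eV.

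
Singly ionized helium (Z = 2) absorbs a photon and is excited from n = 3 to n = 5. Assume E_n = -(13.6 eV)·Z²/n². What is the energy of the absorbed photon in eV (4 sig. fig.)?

3.868 eV

The Bohr energies scale as Z², so for Z = 2: E_n = −54.40/n² eV.
E_5 = −54.40/25 = −2.176 eV and E_3 = −54.40/9 = −6.044 eV.
The photon energy is |E_5 − E_3| = 3.868 eV.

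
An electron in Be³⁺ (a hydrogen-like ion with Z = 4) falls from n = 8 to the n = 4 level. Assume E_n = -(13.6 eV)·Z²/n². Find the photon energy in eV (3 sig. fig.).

10.2 eV

The Bohr energies scale as Z², so for Z = 4: E_n = −217.6/n² eV.
E_8 = −217.6/64 = −3.400 eV and E_4 = −217.6/16 = −13.60 eV.
The photon energy is |E_8 − E_4| = 10.2 eV.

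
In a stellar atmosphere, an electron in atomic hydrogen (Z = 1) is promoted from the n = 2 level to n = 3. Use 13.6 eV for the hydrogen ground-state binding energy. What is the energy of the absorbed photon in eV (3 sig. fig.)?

1.89 eV

E_3 = −13.60/9 = −1.511 eV and E_2 = −13.60/4 = −3.400 eV.
The photon energy is |E_3 − E_2| = 1.89 eV.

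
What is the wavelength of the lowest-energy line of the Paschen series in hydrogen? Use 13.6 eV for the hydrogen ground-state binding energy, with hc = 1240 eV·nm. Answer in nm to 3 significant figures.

1880 nm

The Paschen series terminates on n_f = 3; the first line has n_i = 3+1 = 4.
ΔE = 13.60 × (1/3² − 1/4²) = 0.6611 eV.
λ = 1240 / 0.6611 = 1880 nm.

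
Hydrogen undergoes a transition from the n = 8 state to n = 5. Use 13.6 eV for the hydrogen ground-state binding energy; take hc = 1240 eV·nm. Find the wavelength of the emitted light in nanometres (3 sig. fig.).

ΔE = 13.60 × (1/5² − 1/8²) = 13.60 × 0.02438 = 0.3315 eV.
λ = hc/ΔE = 1240 / 0.3315 = 3740 nm.
This line belongs to the Pfund series.

3740 nm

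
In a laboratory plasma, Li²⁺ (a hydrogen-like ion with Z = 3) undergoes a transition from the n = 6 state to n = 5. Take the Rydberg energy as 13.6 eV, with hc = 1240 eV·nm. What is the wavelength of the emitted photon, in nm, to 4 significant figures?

For Z = 3 the level energies scale as Z², so the effective Rydberg energy is 13.6 × 9 = 122.4 eV.
ΔE = 122.4 × (1/5² − 1/6²) = 122.4 × 0.01222 = 1.496 eV.
λ = hc/ΔE = 1240 / 1.496 = 828.9 nm.

828.9 nm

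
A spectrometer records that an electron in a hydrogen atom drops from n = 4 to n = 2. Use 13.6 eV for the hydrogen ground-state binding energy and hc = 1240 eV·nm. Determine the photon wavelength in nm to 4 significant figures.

486.3 nm

ΔE = 13.60 × (1/2² − 1/4²) = 13.60 × 0.1875 = 2.550 eV.
λ = hc/ΔE = 1240 / 2.550 = 486.3 nm.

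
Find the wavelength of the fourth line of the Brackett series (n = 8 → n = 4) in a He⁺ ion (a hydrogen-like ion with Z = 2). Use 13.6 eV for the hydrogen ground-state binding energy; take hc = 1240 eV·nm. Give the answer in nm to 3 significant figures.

486 nm

The Brackett series terminates on n_f = 4; the fourth line has n_i = 4+4 = 8.
ΔE = 54.40 × (1/4² − 1/8²) = 2.550 eV.
λ = 1240 / 2.550 = 486 nm.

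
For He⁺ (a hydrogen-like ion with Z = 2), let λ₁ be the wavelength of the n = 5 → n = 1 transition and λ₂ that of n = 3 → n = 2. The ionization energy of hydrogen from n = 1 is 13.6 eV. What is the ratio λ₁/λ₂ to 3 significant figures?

0.145

λ ∝ 1/ΔE ∝ 1/(1/n_f² − 1/n_i²), and the Z² and hc factors cancel in the ratio.
λ₁/λ₂ = (1/2² − 1/3²)/(1/1² − 1/5²) = 0.1389/0.9600 = 0.145.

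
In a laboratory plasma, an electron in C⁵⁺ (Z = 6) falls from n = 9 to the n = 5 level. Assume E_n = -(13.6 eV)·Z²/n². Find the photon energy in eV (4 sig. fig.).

13.54 eV

The Bohr energies scale as Z², so for Z = 6: E_n = −489.6/n² eV.
E_9 = −489.6/81 = −6.044 eV and E_5 = −489.6/25 = −19.58 eV.
The photon energy is |E_9 − E_5| = 13.54 eV.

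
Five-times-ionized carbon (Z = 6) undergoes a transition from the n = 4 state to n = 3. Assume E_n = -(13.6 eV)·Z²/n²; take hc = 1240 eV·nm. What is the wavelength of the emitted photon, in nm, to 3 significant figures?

For Z = 6 the level energies scale as Z², so the effective Rydberg energy is 13.6 × 36 = 489.6 eV.
ΔE = 489.6 × (1/3² − 1/4²) = 489.6 × 0.04861 = 23.80 eV.
λ = hc/ΔE = 1240 / 23.80 = 52.1 nm.

52.1 nm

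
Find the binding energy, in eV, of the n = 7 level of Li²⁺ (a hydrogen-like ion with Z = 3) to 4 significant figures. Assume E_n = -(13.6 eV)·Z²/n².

2.498 eV

E_n = −13.6 Z²/n² = −122.4/n² eV for Z = 3.
E_7 = −122.4/49 = −2.498 eV, so ionization (to E = 0) requires 2.498 eV.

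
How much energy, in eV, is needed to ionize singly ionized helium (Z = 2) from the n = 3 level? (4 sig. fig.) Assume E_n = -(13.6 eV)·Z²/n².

E_n = −13.6 Z²/n² = −54.40/n² eV for Z = 2.
E_3 = −54.40/9 = −6.044 eV, so ionization (to E = 0) requires 6.044 eV.

6.044 eV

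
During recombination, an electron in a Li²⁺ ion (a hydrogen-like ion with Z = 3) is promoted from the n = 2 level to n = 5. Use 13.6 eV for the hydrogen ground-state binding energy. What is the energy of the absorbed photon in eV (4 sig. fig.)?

25.70 eV

The Bohr energies scale as Z², so for Z = 3: E_n = −122.4/n² eV.
E_5 = −122.4/25 = −4.896 eV and E_2 = −122.4/4 = −30.60 eV.
The photon energy is |E_5 − E_2| = 25.70 eV.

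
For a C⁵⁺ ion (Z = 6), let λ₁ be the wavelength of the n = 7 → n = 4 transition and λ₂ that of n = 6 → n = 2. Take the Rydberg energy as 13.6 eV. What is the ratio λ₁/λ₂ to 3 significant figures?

5.28

λ ∝ 1/ΔE ∝ 1/(1/n_f² − 1/n_i²), and the Z² and hc factors cancel in the ratio.
λ₁/λ₂ = (1/2² − 1/6²)/(1/4² − 1/7²) = 0.2222/0.04209 = 5.28.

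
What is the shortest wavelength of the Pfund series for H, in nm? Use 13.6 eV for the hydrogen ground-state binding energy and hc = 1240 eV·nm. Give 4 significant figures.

2279 nm

The Pfund series has lower level n_f = 5; the series limit corresponds to n_i → ∞.
ΔE_max = 13.6 × 1 / 5² = 0.5440 eV.
λ_min = 1240 / 0.5440 = 2279 nm.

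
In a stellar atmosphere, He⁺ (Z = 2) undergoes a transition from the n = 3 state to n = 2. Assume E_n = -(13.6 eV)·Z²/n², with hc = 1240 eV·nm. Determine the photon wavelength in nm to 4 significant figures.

164.1 nm

For Z = 2 the level energies scale as Z², so the effective Rydberg energy is 13.6 × 4 = 54.40 eV.
ΔE = 54.40 × (1/2² − 1/3²) = 54.40 × 0.1389 = 7.556 eV.
λ = hc/ΔE = 1240 / 7.556 = 164.1 nm.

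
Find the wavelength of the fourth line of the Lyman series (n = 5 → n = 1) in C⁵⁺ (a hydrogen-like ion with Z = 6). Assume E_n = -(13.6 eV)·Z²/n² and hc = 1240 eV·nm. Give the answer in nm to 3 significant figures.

2.64 nm

The Lyman series terminates on n_f = 1; the fourth line has n_i = 1+4 = 5.
ΔE = 489.6 × (1/1² − 1/5²) = 470.0 eV.
λ = 1240 / 470.0 = 2.64 nm.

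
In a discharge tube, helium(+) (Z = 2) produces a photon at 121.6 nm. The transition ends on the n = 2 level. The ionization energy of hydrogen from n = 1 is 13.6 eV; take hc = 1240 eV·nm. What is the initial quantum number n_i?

The photon energy is ΔE = hc/λ = 1240 / 121.6 = 10.20 eV.
With Z = 2, ΔE = 54.40 × (1/n_f² − 1/n_i²), so 1/n_f² − 1/n_i² = 0.1875.
With n_f = 2: 1/n_i² = 1/4 − 0.1875 = 0.06255, so n_i ≈ 4.00.

n_i = 4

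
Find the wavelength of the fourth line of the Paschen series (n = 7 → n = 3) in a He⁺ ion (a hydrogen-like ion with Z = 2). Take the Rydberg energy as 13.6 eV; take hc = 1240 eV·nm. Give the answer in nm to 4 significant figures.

The Paschen series terminates on n_f = 3; the fourth line has n_i = 3+4 = 7.
ΔE = 54.40 × (1/3² − 1/7²) = 4.934 eV.
λ = 1240 / 4.934 = 251.3 nm.

251.3 nm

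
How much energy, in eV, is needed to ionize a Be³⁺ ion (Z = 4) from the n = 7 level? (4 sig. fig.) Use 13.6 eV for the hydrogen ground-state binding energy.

4.441 eV

E_n = −13.6 Z²/n² = −217.6/n² eV for Z = 4.
E_7 = −217.6/49 = −4.441 eV, so ionization (to E = 0) requires 4.441 eV.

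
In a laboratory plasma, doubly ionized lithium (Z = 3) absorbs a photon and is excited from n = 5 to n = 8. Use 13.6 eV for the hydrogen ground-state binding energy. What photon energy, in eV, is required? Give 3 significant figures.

The Bohr energies scale as Z², so for Z = 3: E_n = −122.4/n² eV.
E_8 = −122.4/64 = −1.913 eV and E_5 = −122.4/25 = −4.896 eV.
The photon energy is |E_8 − E_5| = 2.98 eV.

2.98 eV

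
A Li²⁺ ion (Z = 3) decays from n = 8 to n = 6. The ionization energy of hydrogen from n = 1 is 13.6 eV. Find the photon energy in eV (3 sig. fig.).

The Bohr energies scale as Z², so for Z = 3: E_n = −122.4/n² eV.
E_8 = −122.4/64 = −1.913 eV and E_6 = −122.4/36 = −3.400 eV.
The photon energy is |E_8 − E_6| = 1.49 eV.

1.49 eV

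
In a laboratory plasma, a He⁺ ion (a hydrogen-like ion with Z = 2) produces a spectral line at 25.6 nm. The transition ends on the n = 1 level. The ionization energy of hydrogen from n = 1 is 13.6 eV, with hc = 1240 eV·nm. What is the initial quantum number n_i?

The photon energy is ΔE = hc/λ = 1240 / 25.6 = 48.44 eV.
With Z = 2, ΔE = 54.40 × (1/n_f² − 1/n_i²), so 1/n_f² − 1/n_i² = 0.8904.
With n_f = 1: 1/n_i² = 1/1 − 0.8904 = 0.1096, so n_i ≈ 3.02.

n_i = 3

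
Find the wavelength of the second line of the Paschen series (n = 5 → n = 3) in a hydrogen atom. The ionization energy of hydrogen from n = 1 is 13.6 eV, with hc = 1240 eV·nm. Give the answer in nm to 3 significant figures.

1280 nm

The Paschen series terminates on n_f = 3; the second line has n_i = 3+2 = 5.
ΔE = 13.60 × (1/3² − 1/5²) = 0.9671 eV.
λ = 1240 / 0.9671 = 1280 nm.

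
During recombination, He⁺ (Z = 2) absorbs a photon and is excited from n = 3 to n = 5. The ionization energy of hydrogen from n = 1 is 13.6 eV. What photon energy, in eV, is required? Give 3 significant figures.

The Bohr energies scale as Z², so for Z = 2: E_n = −54.40/n² eV.
E_5 = −54.40/25 = −2.176 eV and E_3 = −54.40/9 = −6.044 eV.
The photon energy is |E_5 − E_3| = 3.87 eV.

3.87 eV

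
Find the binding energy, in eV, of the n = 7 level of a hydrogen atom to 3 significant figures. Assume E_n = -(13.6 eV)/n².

0.278 eV

E_7 = −13.60/49 = −0.278 eV, so ionization (to E = 0) requires 0.278 eV.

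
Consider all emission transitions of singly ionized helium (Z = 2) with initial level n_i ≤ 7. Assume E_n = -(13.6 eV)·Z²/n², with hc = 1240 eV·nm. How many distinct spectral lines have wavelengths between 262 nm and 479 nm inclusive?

Enumerate all n_i → n_f pairs with 1 ≤ n_f < n_i ≤ 7 and compute λ = 1240 / [13.6·4·(1/n_f² − 1/n_i²)].
Lines falling in [262, 479] nm: 6→3 (273.5 nm), 5→3 (320.5 nm), 4→3 (468.9 nm).

3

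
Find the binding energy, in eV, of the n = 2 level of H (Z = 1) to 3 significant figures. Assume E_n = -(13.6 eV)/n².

3.40 eV

E_2 = −13.60/4 = −3.40 eV, so ionization (to E = 0) requires 3.40 eV.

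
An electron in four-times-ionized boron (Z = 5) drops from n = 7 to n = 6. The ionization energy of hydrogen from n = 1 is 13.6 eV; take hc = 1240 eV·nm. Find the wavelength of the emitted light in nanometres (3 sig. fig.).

495 nm

For Z = 5 the level energies scale as Z², so the effective Rydberg energy is 13.6 × 25 = 340.0 eV.
ΔE = 340.0 × (1/6² − 1/7²) = 340.0 × 0.007370 = 2.506 eV.
λ = hc/ΔE = 1240 / 2.506 = 495 nm.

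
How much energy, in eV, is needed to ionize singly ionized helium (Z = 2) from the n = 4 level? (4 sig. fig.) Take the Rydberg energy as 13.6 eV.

E_n = −13.6 Z²/n² = −54.40/n² eV for Z = 2.
E_4 = −54.40/16 = −3.400 eV, so ionization (to E = 0) requires 3.400 eV.

3.400 eV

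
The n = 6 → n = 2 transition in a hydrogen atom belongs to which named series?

Balmer

The series is set by the lower level: n_f = 2 is the Balmer series.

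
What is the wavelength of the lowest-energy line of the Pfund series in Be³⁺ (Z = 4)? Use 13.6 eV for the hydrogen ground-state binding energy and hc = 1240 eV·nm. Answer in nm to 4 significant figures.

The Pfund series terminates on n_f = 5; the first line has n_i = 5+1 = 6.
ΔE = 217.6 × (1/5² − 1/6²) = 2.660 eV.
λ = 1240 / 2.660 = 466.2 nm.

466.2 nm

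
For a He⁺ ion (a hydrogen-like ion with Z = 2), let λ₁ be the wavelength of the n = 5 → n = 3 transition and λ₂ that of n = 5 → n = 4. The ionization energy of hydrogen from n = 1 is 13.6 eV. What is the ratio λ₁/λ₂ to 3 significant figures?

λ ∝ 1/ΔE ∝ 1/(1/n_f² − 1/n_i²), and the Z² and hc factors cancel in the ratio.
λ₁/λ₂ = (1/4² − 1/5²)/(1/3² − 1/5²) = 0.02250/0.07111 = 0.316.

0.316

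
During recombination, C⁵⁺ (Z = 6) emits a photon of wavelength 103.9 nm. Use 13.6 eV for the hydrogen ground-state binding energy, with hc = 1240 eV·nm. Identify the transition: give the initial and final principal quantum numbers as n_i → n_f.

The photon energy is ΔE = hc/λ = 1240 / 103.9 = 11.93 eV.
With Z = 6, ΔE = 489.6 × (1/n_f² − 1/n_i²), so 1/n_f² − 1/n_i² = 0.02438.
Trying n_f = 5 gives 1/n_i² = 0.01562, i.e. n_i ≈ 8; this pair matches.

n_i = 8, n_f = 5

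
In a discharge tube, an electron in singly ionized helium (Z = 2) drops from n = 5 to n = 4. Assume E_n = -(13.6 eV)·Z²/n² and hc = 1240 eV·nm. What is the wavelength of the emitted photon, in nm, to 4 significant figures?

For Z = 2 the level energies scale as Z², so the effective Rydberg energy is 13.6 × 4 = 54.40 eV.
ΔE = 54.40 × (1/4² − 1/5²) = 54.40 × 0.02250 = 1.224 eV.
λ = hc/ΔE = 1240 / 1.224 = 1013 nm.

1013 nm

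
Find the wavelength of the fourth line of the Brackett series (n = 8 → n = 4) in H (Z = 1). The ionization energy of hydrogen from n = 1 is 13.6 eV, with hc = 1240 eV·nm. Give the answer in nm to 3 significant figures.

The Brackett series terminates on n_f = 4; the fourth line has n_i = 4+4 = 8.
ΔE = 13.60 × (1/4² − 1/8²) = 0.6375 eV.
λ = 1240 / 0.6375 = 1950 nm.

1950 nm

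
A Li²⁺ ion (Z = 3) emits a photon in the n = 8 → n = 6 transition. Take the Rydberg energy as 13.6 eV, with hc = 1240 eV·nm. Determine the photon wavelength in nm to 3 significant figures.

For Z = 3 the level energies scale as Z², so the effective Rydberg energy is 13.6 × 9 = 122.4 eV.
ΔE = 122.4 × (1/6² − 1/8²) = 122.4 × 0.01215 = 1.488 eV.
λ = hc/ΔE = 1240 / 1.488 = 834 nm.

834 nm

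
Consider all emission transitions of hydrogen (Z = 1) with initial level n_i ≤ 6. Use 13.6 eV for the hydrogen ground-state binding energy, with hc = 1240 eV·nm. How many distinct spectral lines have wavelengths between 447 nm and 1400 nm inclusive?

4

Enumerate all n_i → n_f pairs with 1 ≤ n_f < n_i ≤ 6 and compute λ = 1240 / [13.6·1·(1/n_f² − 1/n_i²)].
Lines falling in [447, 1400] nm: 4→2 (486.3 nm), 3→2 (656.5 nm), 6→3 (1094 nm), 5→3 (1282 nm).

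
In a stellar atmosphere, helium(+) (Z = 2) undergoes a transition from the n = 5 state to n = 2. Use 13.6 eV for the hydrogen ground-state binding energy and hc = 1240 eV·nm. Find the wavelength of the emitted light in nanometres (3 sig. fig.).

109 nm

For Z = 2 the level energies scale as Z², so the effective Rydberg energy is 13.6 × 4 = 54.40 eV.
ΔE = 54.40 × (1/2² − 1/5²) = 54.40 × 0.2100 = 11.42 eV.
λ = hc/ΔE = 1240 / 11.42 = 109 nm.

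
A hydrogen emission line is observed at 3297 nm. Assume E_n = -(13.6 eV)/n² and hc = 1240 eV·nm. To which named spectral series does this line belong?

Pfund

ΔE = 1240/3297 = 0.3761 eV.
This matches 13.6 × (1/5² − 1/9²), so n_f = 5: the Pfund series.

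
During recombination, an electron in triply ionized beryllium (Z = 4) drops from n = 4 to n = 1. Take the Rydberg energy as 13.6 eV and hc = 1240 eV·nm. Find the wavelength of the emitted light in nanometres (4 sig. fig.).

6.078 nm

For Z = 4 the level energies scale as Z², so the effective Rydberg energy is 13.6 × 16 = 217.6 eV.
ΔE = 217.6 × (1/1² − 1/4²) = 217.6 × 0.9375 = 204.0 eV.
λ = hc/ΔE = 1240 / 204.0 = 6.078 nm.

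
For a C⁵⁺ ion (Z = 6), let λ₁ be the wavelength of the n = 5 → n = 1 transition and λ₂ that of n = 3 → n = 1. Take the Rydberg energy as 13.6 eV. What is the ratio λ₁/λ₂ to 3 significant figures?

0.926

λ ∝ 1/ΔE ∝ 1/(1/n_f² − 1/n_i²), and the Z² and hc factors cancel in the ratio.
λ₁/λ₂ = (1/1² − 1/3²)/(1/1² − 1/5²) = 0.8889/0.9600 = 0.926.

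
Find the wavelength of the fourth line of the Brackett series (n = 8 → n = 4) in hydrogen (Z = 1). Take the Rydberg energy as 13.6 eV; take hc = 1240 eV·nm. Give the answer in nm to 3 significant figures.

The Brackett series terminates on n_f = 4; the fourth line has n_i = 4+4 = 8.
ΔE = 13.60 × (1/4² − 1/8²) = 0.6375 eV.
λ = 1240 / 0.6375 = 1950 nm.

1950 nm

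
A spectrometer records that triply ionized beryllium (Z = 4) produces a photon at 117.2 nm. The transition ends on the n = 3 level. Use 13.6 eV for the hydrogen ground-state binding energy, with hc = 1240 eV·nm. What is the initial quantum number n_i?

The photon energy is ΔE = hc/λ = 1240 / 117.2 = 10.58 eV.
With Z = 4, ΔE = 217.6 × (1/n_f² − 1/n_i²), so 1/n_f² − 1/n_i² = 0.04862.
With n_f = 3: 1/n_i² = 1/9 − 0.04862 = 0.06249, so n_i ≈ 4.00.

n_i = 4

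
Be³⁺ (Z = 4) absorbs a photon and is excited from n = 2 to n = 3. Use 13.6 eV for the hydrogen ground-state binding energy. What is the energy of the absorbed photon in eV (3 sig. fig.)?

The Bohr energies scale as Z², so for Z = 4: E_n = −217.6/n² eV.
E_3 = −217.6/9 = −24.18 eV and E_2 = −217.6/4 = −54.40 eV.
The photon energy is |E_3 − E_2| = 30.2 eV.

30.2 eV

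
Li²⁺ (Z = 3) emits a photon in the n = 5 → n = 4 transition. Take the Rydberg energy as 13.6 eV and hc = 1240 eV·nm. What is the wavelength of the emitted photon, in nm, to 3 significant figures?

For Z = 3 the level energies scale as Z², so the effective Rydberg energy is 13.6 × 9 = 122.4 eV.
ΔE = 122.4 × (1/4² − 1/5²) = 122.4 × 0.02250 = 2.754 eV.
λ = hc/ΔE = 1240 / 2.754 = 450 nm.

450 nm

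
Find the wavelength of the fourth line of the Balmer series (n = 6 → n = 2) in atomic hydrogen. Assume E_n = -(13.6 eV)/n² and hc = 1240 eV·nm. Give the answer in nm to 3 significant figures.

410 nm

The Balmer series terminates on n_f = 2; the fourth line has n_i = 2+4 = 6.
ΔE = 13.60 × (1/2² − 1/6²) = 3.022 eV.
λ = 1240 / 3.022 = 410 nm.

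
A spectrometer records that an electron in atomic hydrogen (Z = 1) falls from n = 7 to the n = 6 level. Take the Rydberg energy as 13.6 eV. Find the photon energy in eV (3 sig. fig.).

E_7 = −13.60/49 = −0.2776 eV and E_6 = −13.60/36 = −0.3778 eV.
The photon energy is |E_7 − E_6| = 0.100 eV.

0.100 eV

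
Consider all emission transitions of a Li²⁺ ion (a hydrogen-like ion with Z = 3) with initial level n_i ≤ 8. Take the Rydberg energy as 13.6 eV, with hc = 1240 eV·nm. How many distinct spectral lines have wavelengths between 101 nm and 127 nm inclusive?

3

Enumerate all n_i → n_f pairs with 1 ≤ n_f < n_i ≤ 8 and compute λ = 1240 / [13.6·9·(1/n_f² − 1/n_i²)].
Lines falling in [101, 127] nm: 8→3 (106.1 nm), 7→3 (111.7 nm), 6→3 (121.6 nm).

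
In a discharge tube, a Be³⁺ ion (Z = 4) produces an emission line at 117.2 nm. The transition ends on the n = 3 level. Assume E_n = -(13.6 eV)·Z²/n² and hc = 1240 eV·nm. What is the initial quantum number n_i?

The photon energy is ΔE = hc/λ = 1240 / 117.2 = 10.58 eV.
With Z = 4, ΔE = 217.6 × (1/n_f² − 1/n_i²), so 1/n_f² − 1/n_i² = 0.04862.
With n_f = 3: 1/n_i² = 1/9 − 0.04862 = 0.06249, so n_i ≈ 4.00.

n_i = 4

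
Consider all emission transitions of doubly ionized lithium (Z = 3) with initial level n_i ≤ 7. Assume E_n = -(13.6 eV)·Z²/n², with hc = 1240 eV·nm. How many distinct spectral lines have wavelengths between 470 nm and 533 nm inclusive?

Enumerate all n_i → n_f pairs with 1 ≤ n_f < n_i ≤ 7 and compute λ = 1240 / [13.6·9·(1/n_f² − 1/n_i²)].
Lines falling in [470, 533] nm: 7→5 (517.1 nm).

1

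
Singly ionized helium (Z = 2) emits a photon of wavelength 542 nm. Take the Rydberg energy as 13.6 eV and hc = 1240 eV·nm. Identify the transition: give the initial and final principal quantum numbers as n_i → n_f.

The photon energy is ΔE = hc/λ = 1240 / 542 = 2.288 eV.
With Z = 2, ΔE = 54.40 × (1/n_f² − 1/n_i²), so 1/n_f² − 1/n_i² = 0.04206.
Trying n_f = 4 gives 1/n_i² = 0.02044, i.e. n_i ≈ 7; this pair matches.

n_i = 7, n_f = 4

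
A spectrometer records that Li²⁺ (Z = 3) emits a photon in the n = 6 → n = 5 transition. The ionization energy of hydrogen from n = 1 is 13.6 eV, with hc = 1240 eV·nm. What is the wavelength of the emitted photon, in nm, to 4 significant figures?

828.9 nm

For Z = 3 the level energies scale as Z², so the effective Rydberg energy is 13.6 × 9 = 122.4 eV.
ΔE = 122.4 × (1/5² − 1/6²) = 122.4 × 0.01222 = 1.496 eV.
λ = hc/ΔE = 1240 / 1.496 = 828.9 nm.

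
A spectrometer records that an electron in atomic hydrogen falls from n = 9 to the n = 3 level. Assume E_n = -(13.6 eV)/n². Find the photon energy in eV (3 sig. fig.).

1.34 eV

E_9 = −13.60/81 = −0.1679 eV and E_3 = −13.60/9 = −1.511 eV.
The photon energy is |E_9 − E_3| = 1.34 eV.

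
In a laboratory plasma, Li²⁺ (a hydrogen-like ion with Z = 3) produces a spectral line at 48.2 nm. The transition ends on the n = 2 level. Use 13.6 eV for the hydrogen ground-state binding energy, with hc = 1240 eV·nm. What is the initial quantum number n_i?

n_i = 5

The photon energy is ΔE = hc/λ = 1240 / 48.2 = 25.73 eV.
With Z = 3, ΔE = 122.4 × (1/n_f² − 1/n_i²), so 1/n_f² − 1/n_i² = 0.2102.
With n_f = 2: 1/n_i² = 1/4 − 0.2102 = 0.03982, so n_i ≈ 5.01.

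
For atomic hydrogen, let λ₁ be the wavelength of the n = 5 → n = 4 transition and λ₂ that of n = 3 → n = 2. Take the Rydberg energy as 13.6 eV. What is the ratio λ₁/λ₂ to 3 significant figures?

λ ∝ 1/ΔE ∝ 1/(1/n_f² − 1/n_i²), and the Z² and hc factors cancel in the ratio.
λ₁/λ₂ = (1/2² − 1/3²)/(1/4² − 1/5²) = 0.1389/0.02250 = 6.17.

6.17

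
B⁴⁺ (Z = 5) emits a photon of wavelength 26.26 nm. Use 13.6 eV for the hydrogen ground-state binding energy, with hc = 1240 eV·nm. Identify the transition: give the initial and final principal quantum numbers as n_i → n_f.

n_i = 3, n_f = 2

The photon energy is ΔE = hc/λ = 1240 / 26.26 = 47.22 eV.
With Z = 5, ΔE = 340.0 × (1/n_f² − 1/n_i²), so 1/n_f² − 1/n_i² = 0.1389.
Trying n_f = 2 gives 1/n_i² = 0.1111, i.e. n_i ≈ 3; this pair matches.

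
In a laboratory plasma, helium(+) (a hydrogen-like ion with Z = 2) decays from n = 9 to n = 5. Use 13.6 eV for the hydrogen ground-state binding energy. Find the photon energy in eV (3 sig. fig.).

The Bohr energies scale as Z², so for Z = 2: E_n = −54.40/n² eV.
E_9 = −54.40/81 = −0.6716 eV and E_5 = −54.40/25 = −2.176 eV.
The photon energy is |E_9 − E_5| = 1.50 eV.

1.50 eV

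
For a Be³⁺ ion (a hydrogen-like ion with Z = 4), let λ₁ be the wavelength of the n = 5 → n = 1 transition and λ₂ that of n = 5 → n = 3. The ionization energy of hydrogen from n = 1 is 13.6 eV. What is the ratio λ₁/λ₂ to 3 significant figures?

λ ∝ 1/ΔE ∝ 1/(1/n_f² − 1/n_i²), and the Z² and hc factors cancel in the ratio.
λ₁/λ₂ = (1/3² − 1/5²)/(1/1² − 1/5²) = 0.07111/0.9600 = 0.0741.

0.0741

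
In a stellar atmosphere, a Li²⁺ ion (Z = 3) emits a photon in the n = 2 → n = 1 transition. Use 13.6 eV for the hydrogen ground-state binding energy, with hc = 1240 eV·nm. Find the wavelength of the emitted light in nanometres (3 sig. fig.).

13.5 nm

For Z = 3 the level energies scale as Z², so the effective Rydberg energy is 13.6 × 9 = 122.4 eV.
ΔE = 122.4 × (1/1² − 1/2²) = 122.4 × 0.7500 = 91.80 eV.
λ = hc/ΔE = 1240 / 91.80 = 13.5 nm.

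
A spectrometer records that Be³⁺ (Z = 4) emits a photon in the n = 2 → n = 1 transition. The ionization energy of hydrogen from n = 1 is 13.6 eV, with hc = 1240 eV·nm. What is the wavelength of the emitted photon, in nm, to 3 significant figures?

For Z = 4 the level energies scale as Z², so the effective Rydberg energy is 13.6 × 16 = 217.6 eV.
ΔE = 217.6 × (1/1² − 1/2²) = 217.6 × 0.7500 = 163.2 eV.
λ = hc/ΔE = 1240 / 163.2 = 7.60 nm.

7.60 nm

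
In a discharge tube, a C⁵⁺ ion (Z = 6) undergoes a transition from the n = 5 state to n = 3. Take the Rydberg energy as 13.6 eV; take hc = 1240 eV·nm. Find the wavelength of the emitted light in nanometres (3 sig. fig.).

35.6 nm

For Z = 6 the level energies scale as Z², so the effective Rydberg energy is 13.6 × 36 = 489.6 eV.
ΔE = 489.6 × (1/3² − 1/5²) = 489.6 × 0.07111 = 34.82 eV.
λ = hc/ΔE = 1240 / 34.82 = 35.6 nm.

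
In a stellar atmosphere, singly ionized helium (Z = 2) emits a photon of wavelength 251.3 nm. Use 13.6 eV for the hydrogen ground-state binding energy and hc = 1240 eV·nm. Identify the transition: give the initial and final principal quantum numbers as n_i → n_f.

n_i = 7, n_f = 3

The photon energy is ΔE = hc/λ = 1240 / 251.3 = 4.934 eV.
With Z = 2, ΔE = 54.40 × (1/n_f² − 1/n_i²), so 1/n_f² − 1/n_i² = 0.09070.
Trying n_f = 3 gives 1/n_i² = 0.02041, i.e. n_i ≈ 7; this pair matches.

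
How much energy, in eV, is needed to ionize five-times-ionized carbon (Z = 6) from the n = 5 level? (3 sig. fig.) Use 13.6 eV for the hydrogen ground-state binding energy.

19.6 eV

E_n = −13.6 Z²/n² = −489.6/n² eV for Z = 6.
E_5 = −489.6/25 = −19.6 eV, so ionization (to E = 0) requires 19.6 eV.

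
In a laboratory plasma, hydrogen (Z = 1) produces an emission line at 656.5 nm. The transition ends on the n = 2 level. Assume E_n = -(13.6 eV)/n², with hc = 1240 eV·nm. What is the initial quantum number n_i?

The photon energy is ΔE = hc/λ = 1240 / 656.5 = 1.889 eV.
With Z = 1, ΔE = 13.60 × (1/n_f² − 1/n_i²), so 1/n_f² − 1/n_i² = 0.1389.
With n_f = 2: 1/n_i² = 1/4 − 0.1389 = 0.1111, so n_i ≈ 3.00.

n_i = 3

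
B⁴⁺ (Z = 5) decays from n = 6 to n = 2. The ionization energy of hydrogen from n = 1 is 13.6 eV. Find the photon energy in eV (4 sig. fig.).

The Bohr energies scale as Z², so for Z = 5: E_n = −340.0/n² eV.
E_6 = −340.0/36 = −9.444 eV and E_2 = −340.0/4 = −85.00 eV.
The photon energy is |E_6 − E_2| = 75.56 eV.

75.56 eV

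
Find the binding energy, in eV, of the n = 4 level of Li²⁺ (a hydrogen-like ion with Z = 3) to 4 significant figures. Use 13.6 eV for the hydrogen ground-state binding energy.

7.650 eV

E_n = −13.6 Z²/n² = −122.4/n² eV for Z = 3.
E_4 = −122.4/16 = −7.650 eV, so ionization (to E = 0) requires 7.650 eV.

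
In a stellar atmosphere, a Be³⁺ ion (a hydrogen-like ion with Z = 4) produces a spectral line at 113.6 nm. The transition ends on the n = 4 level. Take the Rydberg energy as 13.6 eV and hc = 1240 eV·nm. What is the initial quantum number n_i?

n_i = 9

The photon energy is ΔE = hc/λ = 1240 / 113.6 = 10.92 eV.
With Z = 4, ΔE = 217.6 × (1/n_f² − 1/n_i²), so 1/n_f² − 1/n_i² = 0.05016.
With n_f = 4: 1/n_i² = 1/16 − 0.05016 = 0.01234, so n_i ≈ 9.00.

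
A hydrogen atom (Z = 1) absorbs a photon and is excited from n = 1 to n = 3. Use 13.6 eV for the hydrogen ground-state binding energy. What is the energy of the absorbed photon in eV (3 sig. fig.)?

12.1 eV

E_3 = −13.60/9 = −1.511 eV and E_1 = −13.60/1 = −13.60 eV.
The photon energy is |E_3 − E_1| = 12.1 eV.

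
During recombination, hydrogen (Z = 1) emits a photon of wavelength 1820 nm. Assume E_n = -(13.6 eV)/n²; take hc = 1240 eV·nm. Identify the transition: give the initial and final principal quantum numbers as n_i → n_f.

The photon energy is ΔE = hc/λ = 1240 / 1820 = 0.6813 eV.
With Z = 1, ΔE = 13.60 × (1/n_f² − 1/n_i²), so 1/n_f² − 1/n_i² = 0.05010.
Trying n_f = 4 gives 1/n_i² = 0.01240, i.e. n_i ≈ 9; this pair matches.

n_i = 9, n_f = 4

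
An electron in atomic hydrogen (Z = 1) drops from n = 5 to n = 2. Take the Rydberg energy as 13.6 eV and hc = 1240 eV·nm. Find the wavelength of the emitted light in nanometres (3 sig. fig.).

ΔE = 13.60 × (1/2² − 1/5²) = 13.60 × 0.2100 = 2.856 eV.
λ = hc/ΔE = 1240 / 2.856 = 434 nm.

434 nm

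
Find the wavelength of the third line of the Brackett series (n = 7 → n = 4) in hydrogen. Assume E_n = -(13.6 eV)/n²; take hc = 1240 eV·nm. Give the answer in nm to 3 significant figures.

The Brackett series terminates on n_f = 4; the third line has n_i = 4+3 = 7.
ΔE = 13.60 × (1/4² − 1/7²) = 0.5724 eV.
λ = 1240 / 0.5724 = 2170 nm.

2170 nm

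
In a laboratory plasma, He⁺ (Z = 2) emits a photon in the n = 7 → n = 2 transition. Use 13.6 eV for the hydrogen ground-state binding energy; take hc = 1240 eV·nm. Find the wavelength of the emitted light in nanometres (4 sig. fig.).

For Z = 2 the level energies scale as Z², so the effective Rydberg energy is 13.6 × 4 = 54.40 eV.
ΔE = 54.40 × (1/2² − 1/7²) = 54.40 × 0.2296 = 12.49 eV.
λ = hc/ΔE = 1240 / 12.49 = 99.28 nm.

99.28 nm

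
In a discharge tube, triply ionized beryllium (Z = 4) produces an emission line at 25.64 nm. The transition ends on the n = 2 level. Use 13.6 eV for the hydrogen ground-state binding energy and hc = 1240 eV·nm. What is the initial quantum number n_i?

n_i = 6

The photon energy is ΔE = hc/λ = 1240 / 25.64 = 48.36 eV.
With Z = 4, ΔE = 217.6 × (1/n_f² − 1/n_i²), so 1/n_f² − 1/n_i² = 0.2223.
With n_f = 2: 1/n_i² = 1/4 − 0.2223 = 0.02775, so n_i ≈ 6.00.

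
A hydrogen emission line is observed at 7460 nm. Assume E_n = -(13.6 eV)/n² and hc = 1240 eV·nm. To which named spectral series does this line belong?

ΔE = 1240/7460 = 0.1662 eV.
This matches 13.6 × (1/5² − 1/6²), so n_f = 5: the Pfund series.

Pfund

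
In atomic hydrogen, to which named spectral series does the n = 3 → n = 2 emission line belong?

The series is set by the lower level: n_f = 2 is the Balmer series.

Balmer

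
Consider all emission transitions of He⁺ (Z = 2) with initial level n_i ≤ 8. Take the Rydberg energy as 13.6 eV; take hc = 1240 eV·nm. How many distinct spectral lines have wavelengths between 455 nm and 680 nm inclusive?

4

Enumerate all n_i → n_f pairs with 1 ≤ n_f < n_i ≤ 8 and compute λ = 1240 / [13.6·4·(1/n_f² − 1/n_i²)].
Lines falling in [455, 680] nm: 4→3 (468.9 nm), 8→4 (486.3 nm), 7→4 (541.5 nm), 6→4 (656.5 nm).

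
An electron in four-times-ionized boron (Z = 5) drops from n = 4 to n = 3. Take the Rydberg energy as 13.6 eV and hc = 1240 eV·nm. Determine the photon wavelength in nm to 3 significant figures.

For Z = 5 the level energies scale as Z², so the effective Rydberg energy is 13.6 × 25 = 340.0 eV.
ΔE = 340.0 × (1/3² − 1/4²) = 340.0 × 0.04861 = 16.53 eV.
λ = hc/ΔE = 1240 / 16.53 = 75.0 nm.

75.0 nm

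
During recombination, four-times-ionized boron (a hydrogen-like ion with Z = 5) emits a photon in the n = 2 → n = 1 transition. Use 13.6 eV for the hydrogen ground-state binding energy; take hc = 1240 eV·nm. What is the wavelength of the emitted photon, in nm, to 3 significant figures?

For Z = 5 the level energies scale as Z², so the effective Rydberg energy is 13.6 × 25 = 340.0 eV.
ΔE = 340.0 × (1/1² − 1/2²) = 340.0 × 0.7500 = 255.0 eV.
λ = hc/ΔE = 1240 / 255.0 = 4.86 nm.

4.86 nm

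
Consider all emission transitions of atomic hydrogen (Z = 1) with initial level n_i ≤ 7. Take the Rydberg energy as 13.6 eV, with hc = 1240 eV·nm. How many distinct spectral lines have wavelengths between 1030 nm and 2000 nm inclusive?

Enumerate all n_i → n_f pairs with 1 ≤ n_f < n_i ≤ 7 and compute λ = 1240 / [13.6·1·(1/n_f² − 1/n_i²)].
Lines falling in [1030, 2000] nm: 6→3 (1094 nm), 5→3 (1282 nm), 4→3 (1876 nm).

3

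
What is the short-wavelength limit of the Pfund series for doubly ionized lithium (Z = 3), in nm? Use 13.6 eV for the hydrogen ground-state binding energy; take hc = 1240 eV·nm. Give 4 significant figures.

253.3 nm

The Pfund series has lower level n_f = 5; the series limit corresponds to n_i → ∞.
ΔE_max = 13.6 × 9 / 5² = 4.896 eV.
λ_min = 1240 / 4.896 = 253.3 nm.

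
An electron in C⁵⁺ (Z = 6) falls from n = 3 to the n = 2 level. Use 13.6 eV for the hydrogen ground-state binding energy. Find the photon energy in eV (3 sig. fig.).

68.0 eV

The Bohr energies scale as Z², so for Z = 6: E_n = −489.6/n² eV.
E_3 = −489.6/9 = −54.40 eV and E_2 = −489.6/4 = −122.4 eV.
The photon energy is |E_3 − E_2| = 68.0 eV.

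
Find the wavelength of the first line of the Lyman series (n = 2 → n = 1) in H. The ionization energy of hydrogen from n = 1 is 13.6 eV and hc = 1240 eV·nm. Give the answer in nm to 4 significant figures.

The Lyman series terminates on n_f = 1; the first line has n_i = 1+1 = 2.
ΔE = 13.60 × (1/1² − 1/2²) = 10.20 eV.
λ = 1240 / 10.20 = 121.6 nm.

121.6 nm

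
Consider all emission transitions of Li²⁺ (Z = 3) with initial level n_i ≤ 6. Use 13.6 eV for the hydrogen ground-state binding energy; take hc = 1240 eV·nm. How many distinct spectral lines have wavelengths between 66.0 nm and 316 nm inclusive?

Enumerate all n_i → n_f pairs with 1 ≤ n_f < n_i ≤ 6 and compute λ = 1240 / [13.6·9·(1/n_f² − 1/n_i²)].
Lines falling in [66.0, 316] nm: 3→2 (72.94 nm), 6→3 (121.6 nm), 5→3 (142.5 nm), 4→3 (208.4 nm), 6→4 (291.8 nm).

5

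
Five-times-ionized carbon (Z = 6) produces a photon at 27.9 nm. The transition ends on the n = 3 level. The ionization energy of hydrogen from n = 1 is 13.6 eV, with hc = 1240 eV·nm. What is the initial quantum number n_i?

n_i = 7

The photon energy is ΔE = hc/λ = 1240 / 27.9 = 44.44 eV.
With Z = 6, ΔE = 489.6 × (1/n_f² − 1/n_i²), so 1/n_f² − 1/n_i² = 0.09078.
With n_f = 3: 1/n_i² = 1/9 − 0.09078 = 0.02033, so n_i ≈ 7.01.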